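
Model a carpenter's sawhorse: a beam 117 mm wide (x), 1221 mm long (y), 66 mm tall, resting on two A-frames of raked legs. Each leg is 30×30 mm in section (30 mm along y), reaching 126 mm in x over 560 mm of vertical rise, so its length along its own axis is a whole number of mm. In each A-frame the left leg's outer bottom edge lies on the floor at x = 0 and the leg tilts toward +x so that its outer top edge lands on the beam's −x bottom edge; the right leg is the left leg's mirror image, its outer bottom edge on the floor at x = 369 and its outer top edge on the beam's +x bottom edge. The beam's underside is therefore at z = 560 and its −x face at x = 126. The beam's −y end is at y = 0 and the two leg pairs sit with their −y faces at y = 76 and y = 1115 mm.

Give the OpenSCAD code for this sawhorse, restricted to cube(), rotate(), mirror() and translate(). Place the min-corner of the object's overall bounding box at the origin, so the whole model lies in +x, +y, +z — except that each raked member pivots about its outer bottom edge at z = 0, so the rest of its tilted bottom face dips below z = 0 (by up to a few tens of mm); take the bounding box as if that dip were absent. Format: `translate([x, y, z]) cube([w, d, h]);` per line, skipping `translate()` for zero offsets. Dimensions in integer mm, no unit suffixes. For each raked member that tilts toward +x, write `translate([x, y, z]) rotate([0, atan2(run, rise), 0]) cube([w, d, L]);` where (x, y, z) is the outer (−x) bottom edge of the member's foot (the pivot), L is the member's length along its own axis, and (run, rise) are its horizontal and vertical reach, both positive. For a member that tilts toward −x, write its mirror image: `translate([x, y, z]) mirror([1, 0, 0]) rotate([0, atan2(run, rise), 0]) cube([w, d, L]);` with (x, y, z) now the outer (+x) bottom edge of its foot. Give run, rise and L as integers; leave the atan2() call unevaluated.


// leg length = √(126² + 560²) = 574
// right-leg outer foot x = 2·126 + 117 = 369
// beam min-corner = (126, 0, 560)
translate([126, 0, 560]) cube([117, 1221, 66]);
translate([0, 76, 0]) rotate([0, atan2(126, 560), 0]) cube([30, 30, 574]);
translate([369, 76, 0]) mirror([1, 0, 0]) rotate([0, atan2(126, 560), 0]) cube([30, 30, 574]);
translate([0, 1115, 0]) rotate([0, atan2(126, 560), 0]) cube([30, 30, 574]);
translate([369, 1115, 0]) mirror([1, 0, 0]) rotate([0, atan2(126, 560), 0]) cube([30, 30, 574]);


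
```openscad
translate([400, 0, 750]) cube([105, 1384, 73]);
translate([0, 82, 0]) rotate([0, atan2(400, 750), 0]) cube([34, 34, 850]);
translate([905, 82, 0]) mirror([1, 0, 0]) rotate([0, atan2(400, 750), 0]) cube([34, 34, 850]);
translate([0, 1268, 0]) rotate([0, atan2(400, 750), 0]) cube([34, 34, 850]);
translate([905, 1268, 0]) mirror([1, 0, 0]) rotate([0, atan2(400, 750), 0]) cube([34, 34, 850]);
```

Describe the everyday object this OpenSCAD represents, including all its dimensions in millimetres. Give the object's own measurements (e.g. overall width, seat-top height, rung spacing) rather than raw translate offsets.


A sawhorse. A 105×1384×73 mm beam (x, y, z) sits on two A-frame leg pairs. Each pair is two raked legs of 34×34 mm section (34 mm along y) splaying symmetrically in x. Each leg rises 750 mm vertically over 400 mm of horizontal reach and is 850 mm long along its own axis. Every leg's outer bottom edge rests on the floor and its outer top edge meets a bottom edge of the beam — the left legs (tilting toward +x) meet the beam's −x bottom edge, the right legs (their mirror images, tilting toward −x) meet its +x bottom edge — so the leg tops tuck under the beam, the beam's underside is 750 mm above the floor, and the feet are 905 mm apart outside-to-outside with the beam centred between them. The two leg pairs are set in 82 mm from either end of the beam.


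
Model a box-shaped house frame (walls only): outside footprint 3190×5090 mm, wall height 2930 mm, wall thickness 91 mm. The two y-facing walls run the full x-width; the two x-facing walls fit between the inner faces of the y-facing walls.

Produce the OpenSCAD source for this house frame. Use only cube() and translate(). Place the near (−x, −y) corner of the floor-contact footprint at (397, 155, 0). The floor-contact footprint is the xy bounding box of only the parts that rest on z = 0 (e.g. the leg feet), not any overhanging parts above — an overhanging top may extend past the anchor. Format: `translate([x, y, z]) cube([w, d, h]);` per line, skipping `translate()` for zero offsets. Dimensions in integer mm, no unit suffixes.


translate([397, 155, 0]) cube([3190, 91, 2930]);
translate([397, 5154, 0]) cube([3190, 91, 2930]);
translate([397, 246, 0]) cube([91, 4908, 2930]);
translate([3496, 246, 0]) cube([91, 4908, 2930]);


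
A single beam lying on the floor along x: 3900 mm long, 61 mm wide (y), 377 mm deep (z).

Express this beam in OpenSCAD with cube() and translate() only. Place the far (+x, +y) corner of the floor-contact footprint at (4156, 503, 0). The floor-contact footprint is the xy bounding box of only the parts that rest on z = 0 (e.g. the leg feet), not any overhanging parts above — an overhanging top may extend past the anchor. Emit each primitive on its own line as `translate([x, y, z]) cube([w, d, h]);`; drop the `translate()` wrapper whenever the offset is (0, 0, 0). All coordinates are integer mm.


translate([256, 442, 0]) cube([3900, 61, 377]);


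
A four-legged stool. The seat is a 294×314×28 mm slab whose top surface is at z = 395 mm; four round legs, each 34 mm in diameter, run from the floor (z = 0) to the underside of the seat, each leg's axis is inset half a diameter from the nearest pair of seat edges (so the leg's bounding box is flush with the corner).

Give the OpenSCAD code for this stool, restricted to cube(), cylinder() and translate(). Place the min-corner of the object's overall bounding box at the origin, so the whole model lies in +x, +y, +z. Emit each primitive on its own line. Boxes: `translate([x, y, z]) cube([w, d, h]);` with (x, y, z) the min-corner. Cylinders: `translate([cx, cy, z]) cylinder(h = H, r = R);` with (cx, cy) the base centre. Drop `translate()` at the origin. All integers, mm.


translate([0, 0, 367]) cube([294, 314, 28]);
translate([17, 17, 0]) cylinder(h = 367, r = 17);
translate([277, 17, 0]) cylinder(h = 367, r = 17);
translate([17, 297, 0]) cylinder(h = 367, r = 17);
translate([277, 297, 0]) cylinder(h = 367, r = 17);


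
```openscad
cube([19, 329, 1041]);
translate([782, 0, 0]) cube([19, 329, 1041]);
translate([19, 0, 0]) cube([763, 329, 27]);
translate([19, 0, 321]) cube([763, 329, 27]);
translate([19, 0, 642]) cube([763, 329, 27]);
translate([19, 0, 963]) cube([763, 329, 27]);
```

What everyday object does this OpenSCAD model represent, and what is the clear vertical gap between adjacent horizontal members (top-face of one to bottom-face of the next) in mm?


A bookshelf. The clear shelf gap is 294 mm.

Two tall side panels with 4 horizontal boards between them — a bookshelf. The first two shelf undersides are at z = 0 and z = 321; with shelf thickness 27, the clear gap is 321 − 0 − 27 = 294 mm.


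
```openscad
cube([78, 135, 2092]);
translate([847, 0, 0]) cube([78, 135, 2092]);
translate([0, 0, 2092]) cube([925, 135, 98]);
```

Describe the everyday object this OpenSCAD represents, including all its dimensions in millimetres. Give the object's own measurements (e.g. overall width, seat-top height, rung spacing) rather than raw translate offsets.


A door frame. The clear opening is 769 mm wide and 2092 mm high. Two 78 mm wide jambs, 135 mm deep, stand either side of the opening from the floor to the top of the opening. A 98 mm thick head sits across the top of both jambs, spanning the full outside width of the frame.


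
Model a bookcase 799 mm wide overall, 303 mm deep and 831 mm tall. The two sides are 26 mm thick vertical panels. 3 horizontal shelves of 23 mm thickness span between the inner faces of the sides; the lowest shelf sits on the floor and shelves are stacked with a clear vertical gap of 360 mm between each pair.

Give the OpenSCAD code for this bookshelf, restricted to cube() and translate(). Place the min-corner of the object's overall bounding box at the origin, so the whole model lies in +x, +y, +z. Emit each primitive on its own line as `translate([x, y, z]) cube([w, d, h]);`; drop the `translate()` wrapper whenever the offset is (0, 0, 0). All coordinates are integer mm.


cube([26, 303, 831]);
translate([773, 0, 0]) cube([26, 303, 831]);
translate([26, 0, 0]) cube([747, 303, 23]);
translate([26, 0, 383]) cube([747, 303, 23]);
translate([26, 0, 766]) cube([747, 303, 23]);


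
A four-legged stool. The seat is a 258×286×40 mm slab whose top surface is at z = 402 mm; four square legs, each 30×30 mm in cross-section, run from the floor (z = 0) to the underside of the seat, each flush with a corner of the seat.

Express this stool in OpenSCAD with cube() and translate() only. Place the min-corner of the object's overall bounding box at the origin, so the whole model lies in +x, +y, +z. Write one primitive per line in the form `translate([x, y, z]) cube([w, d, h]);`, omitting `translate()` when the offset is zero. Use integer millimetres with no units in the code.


translate([0, 0, 362]) cube([258, 286, 40]);
cube([30, 30, 362]);
translate([228, 0, 0]) cube([30, 30, 362]);
translate([0, 256, 0]) cube([30, 30, 362]);
translate([228, 256, 0]) cube([30, 30, 362]);


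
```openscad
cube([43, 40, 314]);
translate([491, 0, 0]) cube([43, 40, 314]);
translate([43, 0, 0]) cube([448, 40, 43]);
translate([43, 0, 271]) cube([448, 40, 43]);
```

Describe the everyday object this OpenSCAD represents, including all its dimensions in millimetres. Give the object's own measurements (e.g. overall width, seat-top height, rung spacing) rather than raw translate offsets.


A rectangular picture frame lying in the x–z plane (depth along y). The opening is 448 mm wide (x) by 228 mm tall (z), surrounded by a border 43 mm wide on all four sides. The frame is 40 mm deep and is made of two full-height vertical stiles with two horizontal rails fitted between them.


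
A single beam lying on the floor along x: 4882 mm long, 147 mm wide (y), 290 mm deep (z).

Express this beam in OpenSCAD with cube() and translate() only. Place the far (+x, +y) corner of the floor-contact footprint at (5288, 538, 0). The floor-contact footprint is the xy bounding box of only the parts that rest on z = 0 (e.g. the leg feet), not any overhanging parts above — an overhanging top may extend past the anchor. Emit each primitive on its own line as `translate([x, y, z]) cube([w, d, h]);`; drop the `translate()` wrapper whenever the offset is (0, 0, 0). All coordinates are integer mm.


translate([406, 391, 0]) cube([4882, 147, 290]);


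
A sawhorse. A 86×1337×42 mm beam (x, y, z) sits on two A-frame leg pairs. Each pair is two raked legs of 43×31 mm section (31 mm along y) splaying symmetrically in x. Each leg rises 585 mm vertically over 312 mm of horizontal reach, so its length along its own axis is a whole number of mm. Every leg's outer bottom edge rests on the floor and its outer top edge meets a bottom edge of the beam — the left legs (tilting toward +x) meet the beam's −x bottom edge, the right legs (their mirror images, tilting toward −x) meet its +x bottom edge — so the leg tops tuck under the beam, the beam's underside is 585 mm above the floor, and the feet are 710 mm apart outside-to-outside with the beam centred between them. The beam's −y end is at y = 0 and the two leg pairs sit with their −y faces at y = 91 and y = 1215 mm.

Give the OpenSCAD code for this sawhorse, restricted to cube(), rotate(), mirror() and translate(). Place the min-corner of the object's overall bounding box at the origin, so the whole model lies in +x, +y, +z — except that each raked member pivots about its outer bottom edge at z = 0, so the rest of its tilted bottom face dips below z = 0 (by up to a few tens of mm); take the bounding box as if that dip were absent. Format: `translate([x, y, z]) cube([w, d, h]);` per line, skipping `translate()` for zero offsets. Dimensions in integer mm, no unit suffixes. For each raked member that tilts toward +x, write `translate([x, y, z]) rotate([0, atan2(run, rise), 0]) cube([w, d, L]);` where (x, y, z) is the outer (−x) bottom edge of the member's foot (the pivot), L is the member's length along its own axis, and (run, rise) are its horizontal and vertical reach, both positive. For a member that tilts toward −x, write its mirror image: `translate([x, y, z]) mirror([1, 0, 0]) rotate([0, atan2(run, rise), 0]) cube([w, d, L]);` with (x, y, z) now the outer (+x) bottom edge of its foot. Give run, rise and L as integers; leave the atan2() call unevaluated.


translate([312, 0, 585]) cube([86, 1337, 42]);
translate([0, 91, 0]) rotate([0, atan2(312, 585), 0]) cube([43, 31, 663]);
translate([710, 91, 0]) mirror([1, 0, 0]) rotate([0, atan2(312, 585), 0]) cube([43, 31, 663]);
translate([0, 1215, 0]) rotate([0, atan2(312, 585), 0]) cube([43, 31, 663]);
translate([710, 1215, 0]) mirror([1, 0, 0]) rotate([0, atan2(312, 585), 0]) cube([43, 31, 663]);


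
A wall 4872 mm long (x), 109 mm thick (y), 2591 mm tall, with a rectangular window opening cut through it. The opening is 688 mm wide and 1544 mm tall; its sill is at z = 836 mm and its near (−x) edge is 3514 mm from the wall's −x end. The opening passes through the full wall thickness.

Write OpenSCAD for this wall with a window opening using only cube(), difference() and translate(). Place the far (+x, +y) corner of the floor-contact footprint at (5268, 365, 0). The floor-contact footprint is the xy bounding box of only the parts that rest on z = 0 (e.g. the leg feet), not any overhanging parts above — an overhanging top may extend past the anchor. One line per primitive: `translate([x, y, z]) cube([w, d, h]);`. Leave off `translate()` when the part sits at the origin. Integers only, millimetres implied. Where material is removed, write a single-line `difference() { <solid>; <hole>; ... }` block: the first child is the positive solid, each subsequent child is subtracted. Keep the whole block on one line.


difference() { translate([396, 256, 0]) cube([4872, 109, 2591]); translate([3910, 256, 836]) cube([688, 109, 1544]); }


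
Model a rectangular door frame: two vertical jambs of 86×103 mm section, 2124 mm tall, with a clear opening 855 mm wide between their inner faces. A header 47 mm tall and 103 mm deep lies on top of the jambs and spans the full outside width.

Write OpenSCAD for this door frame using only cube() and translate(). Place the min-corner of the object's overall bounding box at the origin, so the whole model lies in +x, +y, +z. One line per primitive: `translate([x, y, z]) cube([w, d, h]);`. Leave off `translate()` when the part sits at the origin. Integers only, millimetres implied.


cube([86, 103, 2124]);
translate([941, 0, 0]) cube([86, 103, 2124]);
translate([0, 0, 2124]) cube([1027, 103, 47]);


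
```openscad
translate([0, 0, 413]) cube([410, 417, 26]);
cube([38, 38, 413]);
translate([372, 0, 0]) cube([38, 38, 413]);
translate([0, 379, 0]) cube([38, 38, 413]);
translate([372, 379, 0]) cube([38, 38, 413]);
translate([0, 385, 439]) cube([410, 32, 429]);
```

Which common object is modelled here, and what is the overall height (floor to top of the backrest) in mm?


A chair. The overall height is 868 mm.

A slab on four corner posts with a tall panel at the back — a chair. The seat slab sits at z = 413 with thickness 26, and the 429 mm backrest starts at the seat top, so the overall height is 413 + 26 + 429 = 868 mm.


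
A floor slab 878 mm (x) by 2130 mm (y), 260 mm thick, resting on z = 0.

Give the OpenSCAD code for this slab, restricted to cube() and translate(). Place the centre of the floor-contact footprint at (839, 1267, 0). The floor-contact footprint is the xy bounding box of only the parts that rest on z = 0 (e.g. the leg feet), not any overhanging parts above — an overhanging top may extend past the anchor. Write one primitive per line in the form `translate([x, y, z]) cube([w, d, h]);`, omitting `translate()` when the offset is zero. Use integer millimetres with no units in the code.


translate([400, 202, 0]) cube([878, 2130, 260]);


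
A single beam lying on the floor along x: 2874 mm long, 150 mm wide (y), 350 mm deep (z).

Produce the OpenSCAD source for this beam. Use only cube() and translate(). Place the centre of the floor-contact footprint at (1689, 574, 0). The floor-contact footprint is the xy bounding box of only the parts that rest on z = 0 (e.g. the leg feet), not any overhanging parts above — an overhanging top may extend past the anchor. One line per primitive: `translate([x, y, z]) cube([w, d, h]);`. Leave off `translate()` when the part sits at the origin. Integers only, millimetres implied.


translate([252, 499, 0]) cube([2874, 150, 350]);


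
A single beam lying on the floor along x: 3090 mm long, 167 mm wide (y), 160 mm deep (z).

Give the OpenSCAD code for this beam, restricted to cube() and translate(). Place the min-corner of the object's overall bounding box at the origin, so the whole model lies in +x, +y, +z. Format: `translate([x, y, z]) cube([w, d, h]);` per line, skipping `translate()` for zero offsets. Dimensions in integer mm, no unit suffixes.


cube([3090, 167, 160]);


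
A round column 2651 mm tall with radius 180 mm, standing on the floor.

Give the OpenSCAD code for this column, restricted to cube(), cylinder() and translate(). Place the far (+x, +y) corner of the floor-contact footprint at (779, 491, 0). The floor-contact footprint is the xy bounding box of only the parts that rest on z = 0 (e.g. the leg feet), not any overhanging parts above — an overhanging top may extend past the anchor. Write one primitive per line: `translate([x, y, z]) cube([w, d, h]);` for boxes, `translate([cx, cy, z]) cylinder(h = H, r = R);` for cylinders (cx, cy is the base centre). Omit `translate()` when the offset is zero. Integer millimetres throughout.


translate([599, 311, 0]) cylinder(h = 2651, r = 180);


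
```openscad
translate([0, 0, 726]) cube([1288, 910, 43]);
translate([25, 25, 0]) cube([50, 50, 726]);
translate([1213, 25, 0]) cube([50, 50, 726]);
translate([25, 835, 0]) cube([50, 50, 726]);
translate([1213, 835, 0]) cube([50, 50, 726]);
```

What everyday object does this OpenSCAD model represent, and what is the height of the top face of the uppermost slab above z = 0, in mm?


A table. The table height is 769 mm.

A 1288×910×43 slab sits at z = 726 on four 50 mm square posts — a table. The top surface is at 726 + 43 = 769 mm.


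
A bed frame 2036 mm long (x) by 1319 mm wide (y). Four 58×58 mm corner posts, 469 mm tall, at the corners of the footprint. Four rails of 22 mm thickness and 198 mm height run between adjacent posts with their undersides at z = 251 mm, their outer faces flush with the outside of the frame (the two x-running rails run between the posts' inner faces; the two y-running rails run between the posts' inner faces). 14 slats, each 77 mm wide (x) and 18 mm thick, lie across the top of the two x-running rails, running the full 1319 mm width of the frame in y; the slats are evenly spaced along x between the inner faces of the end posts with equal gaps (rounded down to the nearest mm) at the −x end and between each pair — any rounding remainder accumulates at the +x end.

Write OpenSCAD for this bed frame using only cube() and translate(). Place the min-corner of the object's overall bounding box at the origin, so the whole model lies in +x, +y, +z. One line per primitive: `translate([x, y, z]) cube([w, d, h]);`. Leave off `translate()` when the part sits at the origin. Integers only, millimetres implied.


cube([58, 58, 469]);
translate([0, 1261, 0]) cube([58, 58, 469]);
translate([1978, 0, 0]) cube([58, 58, 469]);
translate([1978, 1261, 0]) cube([58, 58, 469]);
translate([58, 0, 251]) cube([1920, 22, 198]);
translate([58, 1297, 251]) cube([1920, 22, 198]);
translate([0, 58, 251]) cube([22, 1203, 198]);
translate([2014, 58, 251]) cube([22, 1203, 198]);
translate([114, 0, 449]) cube([77, 1319, 18]);
translate([247, 0, 449]) cube([77, 1319, 18]);
translate([380, 0, 449]) cube([77, 1319, 18]);
translate([513, 0, 449]) cube([77, 1319, 18]);
translate([646, 0, 449]) cube([77, 1319, 18]);
translate([779, 0, 449]) cube([77, 1319, 18]);
translate([912, 0, 449]) cube([77, 1319, 18]);
translate([1045, 0, 449]) cube([77, 1319, 18]);
translate([1178, 0, 449]) cube([77, 1319, 18]);
translate([1311, 0, 449]) cube([77, 1319, 18]);
translate([1444, 0, 449]) cube([77, 1319, 18]);
translate([1577, 0, 449]) cube([77, 1319, 18]);
translate([1710, 0, 449]) cube([77, 1319, 18]);
translate([1843, 0, 449]) cube([77, 1319, 18]);


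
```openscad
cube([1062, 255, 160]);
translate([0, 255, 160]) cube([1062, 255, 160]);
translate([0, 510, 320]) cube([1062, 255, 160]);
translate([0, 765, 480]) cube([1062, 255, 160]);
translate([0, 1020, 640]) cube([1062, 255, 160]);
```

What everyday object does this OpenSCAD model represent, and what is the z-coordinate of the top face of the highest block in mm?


A staircase. The total rise is 800 mm.

5 identical blocks, each offset up and back from the previous — a staircase. Each step is 160 mm tall and there are 5 of them, so the total rise is 5 × 160 = 800 mm.


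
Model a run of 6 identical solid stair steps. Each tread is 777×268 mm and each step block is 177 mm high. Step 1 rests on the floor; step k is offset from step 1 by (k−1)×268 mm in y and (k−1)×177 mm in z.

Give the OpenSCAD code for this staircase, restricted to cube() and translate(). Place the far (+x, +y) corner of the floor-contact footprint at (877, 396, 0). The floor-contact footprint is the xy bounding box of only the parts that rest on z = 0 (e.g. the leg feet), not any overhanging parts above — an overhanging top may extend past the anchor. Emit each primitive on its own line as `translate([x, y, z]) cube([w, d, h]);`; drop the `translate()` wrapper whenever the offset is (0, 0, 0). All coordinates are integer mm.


translate([100, 128, 0]) cube([777, 268, 177]);
translate([100, 396, 177]) cube([777, 268, 177]);
translate([100, 664, 354]) cube([777, 268, 177]);
translate([100, 932, 531]) cube([777, 268, 177]);
translate([100, 1200, 708]) cube([777, 268, 177]);
translate([100, 1468, 885]) cube([777, 268, 177]);


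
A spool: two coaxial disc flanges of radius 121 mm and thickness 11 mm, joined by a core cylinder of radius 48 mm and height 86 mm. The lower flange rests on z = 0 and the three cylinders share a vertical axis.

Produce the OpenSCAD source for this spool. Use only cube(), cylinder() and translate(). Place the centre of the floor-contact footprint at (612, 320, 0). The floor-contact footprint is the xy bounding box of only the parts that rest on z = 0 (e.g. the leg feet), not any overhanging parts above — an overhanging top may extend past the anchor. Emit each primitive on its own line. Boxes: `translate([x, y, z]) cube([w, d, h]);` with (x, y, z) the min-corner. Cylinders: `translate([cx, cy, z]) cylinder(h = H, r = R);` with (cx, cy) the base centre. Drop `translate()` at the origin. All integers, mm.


translate([612, 320, 0]) cylinder(h = 11, r = 121);
translate([612, 320, 11]) cylinder(h = 86, r = 48);
translate([612, 320, 97]) cylinder(h = 11, r = 121);


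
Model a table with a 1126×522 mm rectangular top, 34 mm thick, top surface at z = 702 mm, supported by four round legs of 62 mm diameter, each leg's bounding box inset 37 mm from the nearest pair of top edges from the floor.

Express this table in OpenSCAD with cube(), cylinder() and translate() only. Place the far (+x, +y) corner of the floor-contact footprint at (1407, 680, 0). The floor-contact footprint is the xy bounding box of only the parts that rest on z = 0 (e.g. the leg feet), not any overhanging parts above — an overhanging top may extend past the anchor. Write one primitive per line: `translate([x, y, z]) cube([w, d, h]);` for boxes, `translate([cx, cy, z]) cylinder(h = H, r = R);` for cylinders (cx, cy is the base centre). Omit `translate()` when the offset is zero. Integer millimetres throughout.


translate([318, 195, 668]) cube([1126, 522, 34]);
translate([386, 263, 0]) cylinder(h = 668, r = 31);
translate([1376, 263, 0]) cylinder(h = 668, r = 31);
translate([386, 649, 0]) cylinder(h = 668, r = 31);
translate([1376, 649, 0]) cylinder(h = 668, r = 31);


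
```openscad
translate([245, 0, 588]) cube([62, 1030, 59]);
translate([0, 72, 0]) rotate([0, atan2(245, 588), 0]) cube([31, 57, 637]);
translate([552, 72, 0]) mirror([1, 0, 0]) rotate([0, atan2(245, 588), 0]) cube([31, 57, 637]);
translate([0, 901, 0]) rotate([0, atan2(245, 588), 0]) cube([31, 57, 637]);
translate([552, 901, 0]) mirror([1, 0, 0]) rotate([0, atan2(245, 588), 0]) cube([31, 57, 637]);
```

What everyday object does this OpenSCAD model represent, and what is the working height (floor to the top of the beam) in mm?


A sawhorse. The overall height is 647 mm.

A beam across two mirrored pairs of raked legs — a sawhorse. The beam's underside is at z = 588 (matching the legs' vertical rise in atan2(245, 588)) and the beam is 59 mm tall, so its top is at 588 + 59 = 647 mm. The raked legs top out at the beam's underside, so that is the highest point.


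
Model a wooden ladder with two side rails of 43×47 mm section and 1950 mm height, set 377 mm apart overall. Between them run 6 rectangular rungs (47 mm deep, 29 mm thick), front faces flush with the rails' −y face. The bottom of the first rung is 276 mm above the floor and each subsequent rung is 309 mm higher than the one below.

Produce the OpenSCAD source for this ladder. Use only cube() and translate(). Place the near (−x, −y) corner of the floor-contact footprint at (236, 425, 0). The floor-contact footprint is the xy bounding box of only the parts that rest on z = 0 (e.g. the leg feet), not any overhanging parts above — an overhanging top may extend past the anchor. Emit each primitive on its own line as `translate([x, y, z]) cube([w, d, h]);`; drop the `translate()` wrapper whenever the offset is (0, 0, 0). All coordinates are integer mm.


translate([236, 425, 0]) cube([43, 47, 1950]);
translate([570, 425, 0]) cube([43, 47, 1950]);
translate([279, 425, 276]) cube([291, 47, 29]);
translate([279, 425, 585]) cube([291, 47, 29]);
translate([279, 425, 894]) cube([291, 47, 29]);
translate([279, 425, 1203]) cube([291, 47, 29]);
translate([279, 425, 1512]) cube([291, 47, 29]);
translate([279, 425, 1821]) cube([291, 47, 29]);


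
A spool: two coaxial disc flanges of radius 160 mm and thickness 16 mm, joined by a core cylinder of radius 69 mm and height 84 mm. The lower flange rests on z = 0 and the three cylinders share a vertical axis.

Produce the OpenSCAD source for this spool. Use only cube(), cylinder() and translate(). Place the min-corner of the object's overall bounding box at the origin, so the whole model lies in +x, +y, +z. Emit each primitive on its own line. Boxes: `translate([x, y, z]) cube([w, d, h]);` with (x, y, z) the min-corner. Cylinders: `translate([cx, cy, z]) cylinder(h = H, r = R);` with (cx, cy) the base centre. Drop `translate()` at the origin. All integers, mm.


translate([160, 160, 0]) cylinder(h = 16, r = 160);
translate([160, 160, 16]) cylinder(h = 84, r = 69);
translate([160, 160, 100]) cylinder(h = 16, r = 160);


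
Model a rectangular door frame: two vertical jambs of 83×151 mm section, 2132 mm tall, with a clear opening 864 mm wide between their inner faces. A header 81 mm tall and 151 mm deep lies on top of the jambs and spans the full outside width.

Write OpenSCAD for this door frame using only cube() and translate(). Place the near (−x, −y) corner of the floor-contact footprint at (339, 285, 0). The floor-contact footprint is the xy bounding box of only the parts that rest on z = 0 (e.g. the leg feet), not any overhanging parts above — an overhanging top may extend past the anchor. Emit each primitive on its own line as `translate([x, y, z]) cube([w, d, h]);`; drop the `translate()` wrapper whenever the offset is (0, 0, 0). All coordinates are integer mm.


translate([339, 285, 0]) cube([83, 151, 2132]);
translate([1286, 285, 0]) cube([83, 151, 2132]);
translate([339, 285, 2132]) cube([1030, 151, 81]);


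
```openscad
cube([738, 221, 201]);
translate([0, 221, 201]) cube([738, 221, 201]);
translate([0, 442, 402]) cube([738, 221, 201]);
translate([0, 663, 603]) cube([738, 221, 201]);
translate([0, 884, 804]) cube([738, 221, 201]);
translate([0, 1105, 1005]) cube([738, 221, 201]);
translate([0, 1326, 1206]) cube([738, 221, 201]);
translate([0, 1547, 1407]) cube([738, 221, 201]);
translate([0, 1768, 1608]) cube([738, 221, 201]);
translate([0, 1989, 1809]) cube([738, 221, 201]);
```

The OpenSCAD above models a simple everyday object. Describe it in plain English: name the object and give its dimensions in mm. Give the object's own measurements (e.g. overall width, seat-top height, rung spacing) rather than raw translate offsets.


A straight staircase of 10 solid steps. Each step is 738 mm wide (x), 221 mm deep (y, the going) and 201 mm tall (the rise). The first step rests on the floor; each subsequent step sits one going further in +y and one rise higher in +z, directly behind and above the previous step with no overlap.


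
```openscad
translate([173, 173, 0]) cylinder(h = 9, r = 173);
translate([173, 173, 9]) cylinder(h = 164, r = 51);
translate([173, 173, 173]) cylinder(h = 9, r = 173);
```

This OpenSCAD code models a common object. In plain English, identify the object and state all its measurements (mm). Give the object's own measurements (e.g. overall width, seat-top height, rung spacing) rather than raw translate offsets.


A spool: two coaxial disc flanges of radius 173 mm and thickness 9 mm, joined by a core cylinder of radius 51 mm and height 164 mm. The lower flange rests on z = 0 and the three cylinders share a vertical axis.


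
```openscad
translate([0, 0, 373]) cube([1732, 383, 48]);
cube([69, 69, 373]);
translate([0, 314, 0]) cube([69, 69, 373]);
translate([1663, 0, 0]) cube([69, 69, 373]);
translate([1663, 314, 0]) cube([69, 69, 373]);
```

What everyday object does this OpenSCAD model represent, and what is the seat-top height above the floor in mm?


A bench. The seat-top height is 421 mm.

A long slab on four corner posts — a bench. The slab sits at z = 373 with thickness 48, so the top is 373 + 48 = 421 mm.


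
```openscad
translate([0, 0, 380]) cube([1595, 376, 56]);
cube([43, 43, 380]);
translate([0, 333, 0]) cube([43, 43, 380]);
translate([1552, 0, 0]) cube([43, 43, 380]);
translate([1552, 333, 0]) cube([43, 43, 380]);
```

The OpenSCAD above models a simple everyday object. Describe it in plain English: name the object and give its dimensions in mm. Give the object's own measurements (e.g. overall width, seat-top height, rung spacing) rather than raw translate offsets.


A bench: a 1595×376 mm seat slab, 56 mm thick, top at z = 436 mm, on four 43×43 mm square legs flush with the seat corners and standing on z = 0.


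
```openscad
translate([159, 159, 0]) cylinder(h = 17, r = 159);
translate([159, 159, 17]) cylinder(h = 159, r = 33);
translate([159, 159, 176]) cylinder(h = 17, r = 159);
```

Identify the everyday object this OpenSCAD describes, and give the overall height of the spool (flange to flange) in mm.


A spool. The overall height is 193 mm.

Three coaxial cylinders, large–small–large — a spool. Two 17 mm flanges and a 159 mm core give 17 + 159 + 17 = 193 mm.


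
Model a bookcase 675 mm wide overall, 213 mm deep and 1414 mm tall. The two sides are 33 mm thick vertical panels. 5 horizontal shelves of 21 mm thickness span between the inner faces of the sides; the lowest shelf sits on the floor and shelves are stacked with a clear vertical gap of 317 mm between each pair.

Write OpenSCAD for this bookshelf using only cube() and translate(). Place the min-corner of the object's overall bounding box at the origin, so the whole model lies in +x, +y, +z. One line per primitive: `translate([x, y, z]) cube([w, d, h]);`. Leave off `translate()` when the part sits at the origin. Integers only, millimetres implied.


cube([33, 213, 1414]);
translate([642, 0, 0]) cube([33, 213, 1414]);
translate([33, 0, 0]) cube([609, 213, 21]);
translate([33, 0, 338]) cube([609, 213, 21]);
translate([33, 0, 676]) cube([609, 213, 21]);
translate([33, 0, 1014]) cube([609, 213, 21]);
translate([33, 0, 1352]) cube([609, 213, 21]);


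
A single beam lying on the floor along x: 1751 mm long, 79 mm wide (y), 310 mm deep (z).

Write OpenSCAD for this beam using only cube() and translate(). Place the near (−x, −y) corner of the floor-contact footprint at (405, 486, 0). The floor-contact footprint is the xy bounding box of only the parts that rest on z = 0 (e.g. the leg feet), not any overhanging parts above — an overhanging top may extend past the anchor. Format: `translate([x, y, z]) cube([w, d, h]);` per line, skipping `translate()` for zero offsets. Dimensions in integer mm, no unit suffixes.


translate([405, 486, 0]) cube([1751, 79, 310]);


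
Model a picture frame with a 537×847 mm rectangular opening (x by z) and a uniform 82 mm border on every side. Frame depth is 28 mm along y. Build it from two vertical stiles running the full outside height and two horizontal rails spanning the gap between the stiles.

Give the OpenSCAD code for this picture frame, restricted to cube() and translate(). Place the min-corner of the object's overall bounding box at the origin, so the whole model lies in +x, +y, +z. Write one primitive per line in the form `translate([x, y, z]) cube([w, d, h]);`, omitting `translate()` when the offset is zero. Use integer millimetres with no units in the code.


cube([82, 28, 1011]);
translate([619, 0, 0]) cube([82, 28, 1011]);
translate([82, 0, 0]) cube([537, 28, 82]);
translate([82, 0, 929]) cube([537, 28, 82]);


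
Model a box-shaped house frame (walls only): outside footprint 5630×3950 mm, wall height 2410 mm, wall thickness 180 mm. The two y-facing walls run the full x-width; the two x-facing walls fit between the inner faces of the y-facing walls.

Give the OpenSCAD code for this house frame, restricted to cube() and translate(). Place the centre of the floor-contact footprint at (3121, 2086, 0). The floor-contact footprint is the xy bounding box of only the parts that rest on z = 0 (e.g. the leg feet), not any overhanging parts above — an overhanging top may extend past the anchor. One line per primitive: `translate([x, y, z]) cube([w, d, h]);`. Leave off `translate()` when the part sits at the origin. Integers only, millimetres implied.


translate([306, 111, 0]) cube([5630, 180, 2410]);
translate([306, 3881, 0]) cube([5630, 180, 2410]);
translate([306, 291, 0]) cube([180, 3590, 2410]);
translate([5756, 291, 0]) cube([180, 3590, 2410]);


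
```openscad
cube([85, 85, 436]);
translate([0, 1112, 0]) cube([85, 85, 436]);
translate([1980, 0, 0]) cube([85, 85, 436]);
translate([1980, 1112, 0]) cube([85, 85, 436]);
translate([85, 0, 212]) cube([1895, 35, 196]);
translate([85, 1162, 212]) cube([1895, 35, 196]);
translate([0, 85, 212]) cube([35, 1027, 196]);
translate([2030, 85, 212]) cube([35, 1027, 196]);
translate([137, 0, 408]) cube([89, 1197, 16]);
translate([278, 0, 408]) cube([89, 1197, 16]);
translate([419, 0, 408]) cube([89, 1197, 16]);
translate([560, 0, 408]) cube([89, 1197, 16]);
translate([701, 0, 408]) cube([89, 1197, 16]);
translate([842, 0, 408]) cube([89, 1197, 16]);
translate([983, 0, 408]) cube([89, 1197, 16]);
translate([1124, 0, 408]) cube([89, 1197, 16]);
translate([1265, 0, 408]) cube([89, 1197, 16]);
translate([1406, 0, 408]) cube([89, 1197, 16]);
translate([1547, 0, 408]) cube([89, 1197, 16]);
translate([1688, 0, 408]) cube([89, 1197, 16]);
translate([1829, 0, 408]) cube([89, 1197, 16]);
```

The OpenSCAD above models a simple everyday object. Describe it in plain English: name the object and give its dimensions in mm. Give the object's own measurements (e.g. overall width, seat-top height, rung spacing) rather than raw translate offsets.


A bed frame 2065 mm long (x) by 1197 mm wide (y). Four 85×85 mm corner posts, 436 mm tall, at the corners of the footprint. Four rails of 35 mm thickness and 196 mm height run between adjacent posts with their undersides at z = 212 mm, their outer faces flush with the outside of the frame (the two x-running rails run between the posts' inner faces; the two y-running rails run between the posts' inner faces). 13 slats, each 89 mm wide (x) and 16 mm thick, lie across the top of the two x-running rails, running the full 1197 mm width of the frame in y; along x they sit between the end posts with a 52 mm gap after the −x posts and between neighbouring slats, leaving 62 mm before the +x posts.


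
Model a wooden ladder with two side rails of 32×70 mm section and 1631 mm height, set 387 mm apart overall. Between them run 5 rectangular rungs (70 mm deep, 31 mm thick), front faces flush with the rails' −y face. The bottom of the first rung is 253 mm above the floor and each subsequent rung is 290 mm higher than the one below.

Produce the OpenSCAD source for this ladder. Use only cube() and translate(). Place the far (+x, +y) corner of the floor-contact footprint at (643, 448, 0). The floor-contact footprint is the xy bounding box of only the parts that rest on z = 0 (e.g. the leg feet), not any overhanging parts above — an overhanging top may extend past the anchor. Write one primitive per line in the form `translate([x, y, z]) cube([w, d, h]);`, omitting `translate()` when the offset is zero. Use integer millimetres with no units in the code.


// rung span = 387 - 2*32 = 323
// rung[k] z = 253 + k*290
translate([256, 378, 0]) cube([32, 70, 1631]);
translate([611, 378, 0]) cube([32, 70, 1631]);
translate([288, 378, 253]) cube([323, 70, 31]);
translate([288, 378, 543]) cube([323, 70, 31]);
translate([288, 378, 833]) cube([323, 70, 31]);
translate([288, 378, 1123]) cube([323, 70, 31]);
translate([288, 378, 1413]) cube([323, 70, 31]);


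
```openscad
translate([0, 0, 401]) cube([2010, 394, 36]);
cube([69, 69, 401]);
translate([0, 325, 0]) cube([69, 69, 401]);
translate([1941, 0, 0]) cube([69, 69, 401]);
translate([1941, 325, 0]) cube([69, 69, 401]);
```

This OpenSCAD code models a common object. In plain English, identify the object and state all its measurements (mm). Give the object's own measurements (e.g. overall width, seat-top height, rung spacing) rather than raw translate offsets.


A bench: a 2010×394 mm seat slab, 36 mm thick, top at z = 437 mm, on four 69×69 mm square legs flush with the seat corners and standing on z = 0.


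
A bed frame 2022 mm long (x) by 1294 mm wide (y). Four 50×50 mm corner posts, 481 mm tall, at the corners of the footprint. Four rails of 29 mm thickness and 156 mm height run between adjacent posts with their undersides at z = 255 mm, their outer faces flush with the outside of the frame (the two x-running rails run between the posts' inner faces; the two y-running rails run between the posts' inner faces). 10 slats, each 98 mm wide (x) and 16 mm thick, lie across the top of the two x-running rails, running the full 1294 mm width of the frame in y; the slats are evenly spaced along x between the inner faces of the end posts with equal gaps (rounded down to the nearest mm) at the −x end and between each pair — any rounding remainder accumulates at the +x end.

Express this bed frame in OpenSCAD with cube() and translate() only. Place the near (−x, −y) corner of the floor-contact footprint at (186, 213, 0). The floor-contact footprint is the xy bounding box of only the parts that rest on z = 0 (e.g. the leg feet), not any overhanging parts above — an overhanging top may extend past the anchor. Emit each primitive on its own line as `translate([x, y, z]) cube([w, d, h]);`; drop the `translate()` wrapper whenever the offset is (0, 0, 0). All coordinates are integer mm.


translate([186, 213, 0]) cube([50, 50, 481]);
translate([186, 1457, 0]) cube([50, 50, 481]);
translate([2158, 213, 0]) cube([50, 50, 481]);
translate([2158, 1457, 0]) cube([50, 50, 481]);
translate([236, 213, 255]) cube([1922, 29, 156]);
translate([236, 1478, 255]) cube([1922, 29, 156]);
translate([186, 263, 255]) cube([29, 1194, 156]);
translate([2179, 263, 255]) cube([29, 1194, 156]);
translate([321, 213, 411]) cube([98, 1294, 16]);
translate([504, 213, 411]) cube([98, 1294, 16]);
translate([687, 213, 411]) cube([98, 1294, 16]);
translate([870, 213, 411]) cube([98, 1294, 16]);
translate([1053, 213, 411]) cube([98, 1294, 16]);
translate([1236, 213, 411]) cube([98, 1294, 16]);
translate([1419, 213, 411]) cube([98, 1294, 16]);
translate([1602, 213, 411]) cube([98, 1294, 16]);
translate([1785, 213, 411]) cube([98, 1294, 16]);
translate([1968, 213, 411]) cube([98, 1294, 16]);
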